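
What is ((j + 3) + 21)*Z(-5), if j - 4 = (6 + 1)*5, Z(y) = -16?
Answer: -1008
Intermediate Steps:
j = 39 (j = 4 + (6 + 1)*5 = 4 + 7*5 = 4 + 35 = 39)
((j + 3) + 21)*Z(-5) = ((39 + 3) + 21)*(-16) = (42 + 21)*(-16) = 63*(-16) = -1008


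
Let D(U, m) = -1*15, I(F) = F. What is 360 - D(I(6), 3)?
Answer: 375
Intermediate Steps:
D(U, m) = -15
360 - D(I(6), 3) = 360 - 1*(-15) = 360 + 15 = 375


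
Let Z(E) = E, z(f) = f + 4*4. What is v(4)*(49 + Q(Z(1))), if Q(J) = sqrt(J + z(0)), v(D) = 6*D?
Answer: 1176 + 24*sqrt(17) ≈ 1275.0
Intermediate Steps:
z(f) = 16 + f (z(f) = f + 16 = 16 + f)
Q(J) = sqrt(16 + J) (Q(J) = sqrt(J + (16 + 0)) = sqrt(J + 16) = sqrt(16 + J))
v(4)*(49 + Q(Z(1))) = (6*4)*(49 + sqrt(16 + 1)) = 24*(49 + sqrt(17)) = 1176 + 24*sqrt(17)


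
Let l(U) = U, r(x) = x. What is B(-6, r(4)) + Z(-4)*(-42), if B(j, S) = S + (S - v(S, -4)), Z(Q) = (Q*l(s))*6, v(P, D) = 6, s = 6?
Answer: 6050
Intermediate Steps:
Z(Q) = 36*Q (Z(Q) = (Q*6)*6 = (6*Q)*6 = 36*Q)
B(j, S) = -6 + 2*S (B(j, S) = S + (S - 1*6) = S + (S - 6) = S + (-6 + S) = -6 + 2*S)
B(-6, r(4)) + Z(-4)*(-42) = (-6 + 2*4) + (36*(-4))*(-42) = (-6 + 8) - 144*(-42) = 2 + 6048 = 6050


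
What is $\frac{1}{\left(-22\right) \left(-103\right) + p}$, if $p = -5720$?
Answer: $- \frac{1}{3454} \approx -0.00028952$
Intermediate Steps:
$\frac{1}{\left(-22\right) \left(-103\right) + p} = \frac{1}{\left(-22\right) \left(-103\right) - 5720} = \frac{1}{2266 - 5720} = \frac{1}{-3454} = - \frac{1}{3454}$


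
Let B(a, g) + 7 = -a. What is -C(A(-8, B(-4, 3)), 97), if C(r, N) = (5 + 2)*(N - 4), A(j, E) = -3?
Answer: -651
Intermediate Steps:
B(a, g) = -7 - a
C(r, N) = -28 + 7*N (C(r, N) = 7*(-4 + N) = -28 + 7*N)
-C(A(-8, B(-4, 3)), 97) = -(-28 + 7*97) = -(-28 + 679) = -1*651 = -651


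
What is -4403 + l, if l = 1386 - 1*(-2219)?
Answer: -798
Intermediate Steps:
l = 3605 (l = 1386 + 2219 = 3605)
-4403 + l = -4403 + 3605 = -798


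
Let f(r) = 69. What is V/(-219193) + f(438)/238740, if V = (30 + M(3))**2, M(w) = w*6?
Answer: -7752647/758407780 ≈ -0.010222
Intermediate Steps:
M(w) = 6*w
V = 2304 (V = (30 + 6*3)**2 = (30 + 18)**2 = 48**2 = 2304)
V/(-219193) + f(438)/238740 = 2304/(-219193) + 69/238740 = 2304*(-1/219193) + 69*(1/238740) = -2304/219193 + 1/3460 = -7752647/758407780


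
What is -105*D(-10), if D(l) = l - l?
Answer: 0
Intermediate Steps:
D(l) = 0
-105*D(-10) = -105*0 = 0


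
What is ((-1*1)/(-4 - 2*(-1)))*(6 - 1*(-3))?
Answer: 9/2 ≈ 4.5000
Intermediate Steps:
((-1*1)/(-4 - 2*(-1)))*(6 - 1*(-3)) = (-1/(-4 + 2))*(6 + 3) = -1/(-2)*9 = -1*(-½)*9 = (½)*9 = 9/2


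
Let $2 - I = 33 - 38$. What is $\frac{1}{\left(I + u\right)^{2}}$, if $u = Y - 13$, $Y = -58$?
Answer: $\frac{1}{4096} \approx 0.00024414$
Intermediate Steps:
$u = -71$ ($u = -58 - 13 = -71$)
$I = 7$ ($I = 2 - \left(33 - 38\right) = 2 - -5 = 2 + 5 = 7$)
$\frac{1}{\left(I + u\right)^{2}} = \frac{1}{\left(7 - 71\right)^{2}} = \frac{1}{\left(-64\right)^{2}} = \frac{1}{4096}$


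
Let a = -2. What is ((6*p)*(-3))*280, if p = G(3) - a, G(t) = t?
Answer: -25200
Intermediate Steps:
p = 5 (p = 3 - 1*(-2) = 3 + 2 = 5)
((6*p)*(-3))*280 = ((6*5)*(-3))*280 = (30*(-3))*280 = -90*280 = -25200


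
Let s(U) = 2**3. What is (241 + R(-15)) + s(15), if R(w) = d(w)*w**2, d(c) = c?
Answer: -3126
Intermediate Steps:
s(U) = 8
R(w) = w**3 (R(w) = w*w**2 = w**3)
(241 + R(-15)) + s(15) = (241 + (-15)**3) + 8 = (241 - 3375) + 8 = -3134 + 8 = -3126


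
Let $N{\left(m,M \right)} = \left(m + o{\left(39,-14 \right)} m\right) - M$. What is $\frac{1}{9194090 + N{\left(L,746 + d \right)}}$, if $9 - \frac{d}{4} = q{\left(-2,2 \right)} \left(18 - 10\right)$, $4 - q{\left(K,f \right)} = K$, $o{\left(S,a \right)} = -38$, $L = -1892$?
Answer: $\frac{1}{9263504} \approx 1.0795 \cdot 10^{-7}$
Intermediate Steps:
$q{\left(K,f \right)} = 4 - K$
$d = -156$ ($d = 36 - 4 \left(4 - -2\right) \left(18 - 10\right) = 36 - 4 \left(4 + 2\right) 8 = 36 - 4 \cdot 6 \cdot 8 = 36 - 192 = -156$)
$N{\left(m,M \right)} = - M - 37 m$ ($N{\left(m,M \right)} = \left(m - 38 m\right) - M = - 37 m - M = - M - 37 m$)
$\frac{1}{9194090 + N{\left(L,746 + d \right)}} = \frac{1}{9194090 - -69414} = \frac{1}{9194090 + \left(\left(-1\right) 590 + 70004\right)} = \frac{1}{9194090 + \left(-590 + 70004\right)} = \frac{1}{9194090 + 69414} = \frac{1}{9263504}$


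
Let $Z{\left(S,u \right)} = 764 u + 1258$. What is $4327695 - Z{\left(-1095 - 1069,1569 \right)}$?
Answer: $3127721$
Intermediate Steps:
$Z{\left(S,u \right)} = 1258 + 764 u$
$4327695 - Z{\left(-1095 - 1069,1569 \right)} = 4327695 - \left(1258 + 764 \cdot 1569\right) = 4327695 - \left(1258 + 1198716\right) = 4327695 - 1199974 = 3127721$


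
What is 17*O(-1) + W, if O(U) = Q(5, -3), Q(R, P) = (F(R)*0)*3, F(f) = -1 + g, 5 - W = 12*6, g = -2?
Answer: -67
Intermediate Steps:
W = -67 (W = 5 - 12*6 = 5 - 1*72 = 5 - 72 = -67)
F(f) = -3 (F(f) = -1 - 2 = -3)
Q(R, P) = 0 (Q(R, P) = -3*0*3 = 0*3 = 0)
O(U) = 0
17*O(-1) + W = 17*0 - 67 = 0 - 67 = -67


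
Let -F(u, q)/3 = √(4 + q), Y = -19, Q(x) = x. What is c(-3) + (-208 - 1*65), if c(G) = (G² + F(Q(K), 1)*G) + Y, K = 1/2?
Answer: -283 + 9*√5 ≈ -262.88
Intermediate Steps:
K = ½ ≈ 0.50000
F(u, q) = -3*√(4 + q)
c(G) = -19 + G² - 3*G*√5 (c(G) = (G² + (-3*√(4 + 1))*G) - 19 = (G² + (-3*√5)*G) - 19 = (G² - 3*G*√5) - 19 = -19 + G² - 3*G*√5)
c(-3) + (-208 - 1*65) = (-19 + (-3)² - 3*(-3)*√5) + (-208 - 1*65) = (-19 + 9 + 9*√5) + (-208 - 65) = (-10 + 9*√5) - 273 = -283 + 9*√5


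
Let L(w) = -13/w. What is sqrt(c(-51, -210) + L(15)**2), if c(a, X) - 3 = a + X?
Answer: I*sqrt(57881)/15 ≈ 16.039*I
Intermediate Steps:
c(a, X) = 3 + X + a (c(a, X) = 3 + (a + X) = 3 + (X + a) = 3 + X + a)
sqrt(c(-51, -210) + L(15)**2) = sqrt((3 - 210 - 51) + (-13/15)**2) = sqrt(-258 + (-13*1/15)**2) = sqrt(-258 + (-13/15)**2) = sqrt(-258 + 169/225) = sqrt(-57881/225) = I*sqrt(57881)/15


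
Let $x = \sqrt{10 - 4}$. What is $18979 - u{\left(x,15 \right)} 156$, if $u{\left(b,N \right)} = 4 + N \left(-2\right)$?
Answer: $23035$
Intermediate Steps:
$x = \sqrt{6} \approx 2.4495$
$u{\left(b,N \right)} = 4 - 2 N$
$18979 - u{\left(x,15 \right)} 156 = 18979 - \left(4 - 30\right) 156 = 18979 - \left(-26\right) 156 = 18979 - -4056 = 18979 + 4056 = 23035$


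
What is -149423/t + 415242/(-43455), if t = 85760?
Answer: -2806955359/248446720 ≈ -11.298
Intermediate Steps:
-149423/t + 415242/(-43455) = -149423/85760 + 415242/(-43455) = -149423*1/85760 + 415242*(-1/43455) = -149423/85760 - 138414/14485 = -2806955359/248446720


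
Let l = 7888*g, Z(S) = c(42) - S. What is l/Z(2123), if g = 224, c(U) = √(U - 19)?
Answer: -1875577088/2253553 - 883456*√23/2253553 ≈ -834.16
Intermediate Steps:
c(U) = √(-19 + U)
Z(S) = √23 - S (Z(S) = √(-19 + 42) - S = √23 - S)
l = 1766912 (l = 7888*224 = 1766912)
l/Z(2123) = 1766912/(√23 - 1*2123) = 1766912/(√23 - 2123) = 1766912/(-2123 + √23)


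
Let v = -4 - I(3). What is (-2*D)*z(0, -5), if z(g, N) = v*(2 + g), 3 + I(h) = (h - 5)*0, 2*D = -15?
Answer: -30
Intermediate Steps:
D = -15/2 (D = (½)*(-15) = -15/2 ≈ -7.5000)
I(h) = -3 (I(h) = -3 + (h - 5)*0 = -3 + (-5 + h)*0 = -3 + 0 = -3)
v = -1 (v = -4 - 1*(-3) = -4 + 3 = -1)
z(g, N) = -2 - g (z(g, N) = -(2 + g) = -2 - g)
(-2*D)*z(0, -5) = (-2*(-15/2))*(-2 - 1*0) = 15*(-2 + 0) = 15*(-2) = -30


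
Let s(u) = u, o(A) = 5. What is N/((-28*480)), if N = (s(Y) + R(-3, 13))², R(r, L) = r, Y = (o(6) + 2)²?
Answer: -529/3360 ≈ -0.15744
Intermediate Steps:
Y = 49 (Y = (5 + 2)² = 7² = 49)
N = 2116 (N = (49 - 3)² = 46² = 2116)
N/((-28*480)) = 2116/((-28*480)) = 2116/(-13440) = 2116*(-1/13440) = -529/3360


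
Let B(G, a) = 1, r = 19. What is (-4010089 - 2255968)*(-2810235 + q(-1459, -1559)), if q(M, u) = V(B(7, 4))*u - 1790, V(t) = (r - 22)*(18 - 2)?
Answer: 17151407358001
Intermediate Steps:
V(t) = -48 (V(t) = (19 - 22)*(18 - 2) = -3*16 = -48)
q(M, u) = -1790 - 48*u (q(M, u) = -48*u - 1790 = -1790 - 48*u)
(-4010089 - 2255968)*(-2810235 + q(-1459, -1559)) = (-4010089 - 2255968)*(-2810235 + (-1790 - 48*(-1559))) = -6266057*(-2810235 + (-1790 + 74832)) = -6266057*(-2810235 + 73042) = -6266057*(-2737193) = 17151407358001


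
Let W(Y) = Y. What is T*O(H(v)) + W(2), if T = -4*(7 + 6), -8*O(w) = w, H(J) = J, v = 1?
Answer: 17/2 ≈ 8.5000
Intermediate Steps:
O(w) = -w/8
T = -52 (T = -4*13 = -52)
T*O(H(v)) + W(2) = -(-13)/2 + 2 = -52*(-1/8) + 2 = 13/2 + 2 = 17/2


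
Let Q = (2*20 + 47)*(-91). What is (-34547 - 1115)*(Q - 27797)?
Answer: 1273632668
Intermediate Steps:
Q = -7917 (Q = (40 + 47)*(-91) = 87*(-91) = -7917)
(-34547 - 1115)*(Q - 27797) = (-34547 - 1115)*(-7917 - 27797) = -35662*(-35714) = 1273632668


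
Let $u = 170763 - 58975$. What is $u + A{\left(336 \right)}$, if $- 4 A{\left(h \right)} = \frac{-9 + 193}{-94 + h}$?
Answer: $\frac{13526325}{121} \approx 1.1179 \cdot 10^{5}$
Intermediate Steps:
$u = 111788$
$A{\left(h \right)} = - \frac{46}{-94 + h}$ ($A{\left(h \right)} = - \frac{\left(-9 + 193\right) \frac{1}{-94 + h}}{4} = - \frac{184 \frac{1}{-94 + h}}{4} = - \frac{46}{-94 + h}$)
$u + A{\left(336 \right)} = 111788 - \frac{46}{-94 + 336} = 111788 - \frac{46}{242} = 111788 - \frac{23}{121} = \frac{13526325}{121}$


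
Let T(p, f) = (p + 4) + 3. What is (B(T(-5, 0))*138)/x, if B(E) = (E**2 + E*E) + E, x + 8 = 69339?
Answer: 1380/69331 ≈ 0.019905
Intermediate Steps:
x = 69331 (x = -8 + 69339 = 69331)
T(p, f) = 7 + p (T(p, f) = (4 + p) + 3 = 7 + p)
B(E) = E + 2*E**2 (B(E) = (E**2 + E**2) + E = 2*E**2 + E = E + 2*E**2)
(B(T(-5, 0))*138)/x = (((7 - 5)*(1 + 2*(7 - 5)))*138)/69331 = ((2*(1 + 2*2))*138)*(1/69331) = ((2*(1 + 4))*138)*(1/69331) = ((2*5)*138)*(1/69331) = (10*138)*(1/69331) = 1380*(1/69331) = 1380/69331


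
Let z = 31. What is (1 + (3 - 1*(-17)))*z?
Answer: 651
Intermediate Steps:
(1 + (3 - 1*(-17)))*z = (1 + (3 - 1*(-17)))*31 = (1 + (3 + 17))*31 = (1 + 20)*31 = 21*31 = 651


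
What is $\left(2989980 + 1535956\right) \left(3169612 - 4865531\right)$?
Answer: $-7675620855184$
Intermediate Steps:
$\left(2989980 + 1535956\right) \left(3169612 - 4865531\right) = 4525936 \left(-1695919\right) = -7675620855184$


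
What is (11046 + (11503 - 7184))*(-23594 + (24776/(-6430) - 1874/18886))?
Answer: -314506632283491/867407 ≈ -3.6258e+8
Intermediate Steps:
(11046 + (11503 - 7184))*(-23594 + (24776/(-6430) - 1874/18886)) = (11046 + 4319)*(-23594 + (24776*(-1/6430) - 1874*1/18886)) = 15365*(-23594 + (-12388/3215 - 937/9443)) = 15365*(-23594 - 119992339/30359245) = 15365*(-716416018869/30359245) = -314506632283491/867407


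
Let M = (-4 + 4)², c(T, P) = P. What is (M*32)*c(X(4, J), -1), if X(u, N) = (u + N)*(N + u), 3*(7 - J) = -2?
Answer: 0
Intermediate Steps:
J = 23/3 (J = 7 - ⅓*(-2) = 7 + ⅔ = 23/3 ≈ 7.6667)
X(u, N) = (N + u)² (X(u, N) = (N + u)*(N + u) = (N + u)²)
M = 0 (M = 0² = 0)
(M*32)*c(X(4, J), -1) = (0*32)*(-1) = 0*(-1) = 0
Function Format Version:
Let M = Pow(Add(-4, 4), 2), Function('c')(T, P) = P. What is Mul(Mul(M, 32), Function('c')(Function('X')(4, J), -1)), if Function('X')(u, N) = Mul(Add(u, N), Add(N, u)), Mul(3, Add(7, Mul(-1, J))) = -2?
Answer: 0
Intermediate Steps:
J = Rational(23, 3) (J = Add(7, Mul(Rational(-1, 3), -2)) = Add(7, Rational(2, 3)) = Rational(23, 3) ≈ 7.6667)
Function('X')(u, N) = Pow(Add(N, u), 2) (Function('X')(u, N) = Mul(Add(N, u), Add(N, u)) = Pow(Add(N, u), 2))
M = 0 (M = Pow(0, 2) = 0)
Mul(Mul(M, 32), Function('c')(Function('X')(4, J), -1)) = Mul(Mul(0, 32), -1) = Mul(0, -1) = 0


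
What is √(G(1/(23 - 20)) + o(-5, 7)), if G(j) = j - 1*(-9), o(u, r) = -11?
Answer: I*√15/3 ≈ 1.291*I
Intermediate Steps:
G(j) = 9 + j (G(j) = j + 9 = 9 + j)
√(G(1/(23 - 20)) + o(-5, 7)) = √((9 + 1/(23 - 20)) - 11) = √((9 + 1/3) - 11) = √((9 + ⅓) - 11) = √(28/3 - 11) = √(-5/3) = I*√15/3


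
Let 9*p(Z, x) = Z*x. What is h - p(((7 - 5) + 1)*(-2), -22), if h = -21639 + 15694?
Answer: -17879/3 ≈ -5959.7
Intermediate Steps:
p(Z, x) = Z*x/9 (p(Z, x) = (Z*x)/9 = Z*x/9)
h = -5945
h - p(((7 - 5) + 1)*(-2), -22) = -5945 - ((7 - 5) + 1)*(-2)*(-22)/9 = -5945 - (2 + 1)*(-2)*(-22)/9 = -5945 - 3*(-2)*(-22)/9 = -5945 - (-6)*(-22)/9 = -5945 - 1*44/3 = -5945 - 44/3 = -17879/3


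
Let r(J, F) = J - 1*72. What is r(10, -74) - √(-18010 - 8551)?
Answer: -62 - I*√26561 ≈ -62.0 - 162.98*I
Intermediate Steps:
r(J, F) = -72 + J (r(J, F) = J - 72 = -72 + J)
r(10, -74) - √(-18010 - 8551) = (-72 + 10) - √(-18010 - 8551) = -62 - √(-26561) = -62 - I*√26561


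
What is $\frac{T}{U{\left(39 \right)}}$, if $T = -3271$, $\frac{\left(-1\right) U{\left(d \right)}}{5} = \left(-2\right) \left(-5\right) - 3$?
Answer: $\frac{3271}{35} \approx 93.457$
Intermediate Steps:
$U{\left(d \right)} = -35$ ($U{\left(d \right)} = - 5 \left(\left(-2\right) \left(-5\right) - 3\right) = - 5 \left(10 - 3\right) = \left(-5\right) 7 = -35$)
$\frac{T}{U{\left(39 \right)}} = - \frac{3271}{-35} = \left(-3271\right) \left(- \frac{1}{35}\right) = \frac{3271}{35}$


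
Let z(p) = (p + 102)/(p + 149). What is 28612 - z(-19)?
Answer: 3719477/130 ≈ 28611.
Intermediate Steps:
z(p) = (102 + p)/(149 + p)
28612 - z(-19) = 28612 - (102 - 19)/(149 - 19) = 28612 - 83/130 = 3719477/130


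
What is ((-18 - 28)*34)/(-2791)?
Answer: 1564/2791 ≈ 0.56037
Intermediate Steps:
((-18 - 28)*34)/(-2791) = -46*34*(-1/2791) = -1564*(-1/2791) = 1564/2791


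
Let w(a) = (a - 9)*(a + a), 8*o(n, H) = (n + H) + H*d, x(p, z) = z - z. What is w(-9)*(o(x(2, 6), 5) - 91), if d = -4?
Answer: -60183/2 ≈ -30092.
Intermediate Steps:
x(p, z) = 0
o(n, H) = -3*H/8 + n/8 (o(n, H) = ((n + H) + H*(-4))/8 = ((H + n) - 4*H)/8 = (n - 3*H)/8 = -3*H/8 + n/8)
w(a) = 2*a*(-9 + a) (w(a) = (-9 + a)*(2*a) = 2*a*(-9 + a))
w(-9)*(o(x(2, 6), 5) - 91) = (2*(-9)*(-9 - 9))*((-3/8*5 + (⅛)*0) - 91) = (2*(-9)*(-18))*((-15/8 + 0) - 91) = 324*(-15/8 - 91) = 324*(-743/8) = -60183/2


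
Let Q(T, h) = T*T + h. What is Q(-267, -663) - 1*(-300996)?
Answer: 371622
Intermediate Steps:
Q(T, h) = h + T**2 (Q(T, h) = T**2 + h = h + T**2)
Q(-267, -663) - 1*(-300996) = (-663 + (-267)**2) - 1*(-300996) = (-663 + 71289) + 300996 = 70626 + 300996 = 371622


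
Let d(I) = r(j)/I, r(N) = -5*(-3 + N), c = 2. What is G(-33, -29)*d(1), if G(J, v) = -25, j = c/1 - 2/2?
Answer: -250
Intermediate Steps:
j = 1 (j = 2/1 - 2/2 = 2*1 - 2*½ = 2 - 1 = 1)
r(N) = 15 - 5*N
d(I) = 10/I (d(I) = (15 - 5*1)/I = (15 - 5)/I = 10/I)
G(-33, -29)*d(1) = -250/1 = -250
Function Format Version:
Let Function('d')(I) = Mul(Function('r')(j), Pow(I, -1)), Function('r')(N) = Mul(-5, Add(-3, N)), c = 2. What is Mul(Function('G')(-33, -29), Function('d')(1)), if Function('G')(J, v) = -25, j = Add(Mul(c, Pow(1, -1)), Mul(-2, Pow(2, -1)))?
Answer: -250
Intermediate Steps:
j = 1 (j = Add(Mul(2, Pow(1, -1)), Mul(-2, Pow(2, -1))) = Add(Mul(2, 1), Mul(-2, Rational(1, 2))) = Add(2, -1) = 1)
Function('r')(N) = Add(15, Mul(-5, N))
Function('d')(I) = Mul(10, Pow(I, -1)) (Function('d')(I) = Mul(Add(15, Mul(-5, 1)), Pow(I, -1)) = Mul(Add(15, -5), Pow(I, -1)) = Mul(10, Pow(I, -1)))
Mul(Function('G')(-33, -29), Function('d')(1)) = Mul(-25, Mul(10, Pow(1, -1))) = Mul(-25, Mul(10, 1)) = Mul(-25, 10) = -250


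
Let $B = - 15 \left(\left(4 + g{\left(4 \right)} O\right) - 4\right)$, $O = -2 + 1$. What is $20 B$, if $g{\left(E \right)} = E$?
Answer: $1200$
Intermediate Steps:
$O = -1$
$B = 60$ ($B = - 15 \left(\left(4 + 4 \left(-1\right)\right) - 4\right) = - 15 \left(\left(4 - 4\right) - 4\right) = - 15 \left(0 - 4\right) = \left(-15\right) \left(-4\right) = 60$)
$20 B = 20 \cdot 60 = 1200$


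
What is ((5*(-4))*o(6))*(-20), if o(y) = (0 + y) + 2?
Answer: 3200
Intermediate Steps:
o(y) = 2 + y (o(y) = y + 2 = 2 + y)
((5*(-4))*o(6))*(-20) = ((5*(-4))*(2 + 6))*(-20) = -20*8*(-20) = -160*(-20) = 3200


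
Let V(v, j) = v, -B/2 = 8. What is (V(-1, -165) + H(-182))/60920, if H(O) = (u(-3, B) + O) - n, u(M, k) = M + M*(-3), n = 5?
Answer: -91/30460 ≈ -0.0029875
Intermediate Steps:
B = -16 (B = -2*8 = -16)
u(M, k) = -2*M (u(M, k) = M - 3*M = -2*M)
H(O) = 1 + O (H(O) = (-2*(-3) + O) - 1*5 = (6 + O) - 5 = 1 + O)
(V(-1, -165) + H(-182))/60920 = (-1 + (1 - 182))/60920 = (-1 - 181)*(1/60920) = -182*1/60920 = -91/30460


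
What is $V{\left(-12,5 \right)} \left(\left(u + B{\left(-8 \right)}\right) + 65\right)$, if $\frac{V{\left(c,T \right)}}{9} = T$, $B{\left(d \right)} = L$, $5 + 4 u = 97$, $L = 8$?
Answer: $4320$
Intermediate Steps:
$u = 23$ ($u = - \frac{5}{4} + \frac{1}{4} \cdot 97 = - \frac{5}{4} + \frac{97}{4} = 23$)
$B{\left(d \right)} = 8$
$V{\left(c,T \right)} = 9 T$
$V{\left(-12,5 \right)} \left(\left(u + B{\left(-8 \right)}\right) + 65\right) = 9 \cdot 5 \left(\left(23 + 8\right) + 65\right) = 45 \left(31 + 65\right) = 45 \cdot 96 = 4320$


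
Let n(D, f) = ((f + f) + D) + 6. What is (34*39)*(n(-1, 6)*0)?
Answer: 0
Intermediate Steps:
n(D, f) = 6 + D + 2*f (n(D, f) = (2*f + D) + 6 = (D + 2*f) + 6 = 6 + D + 2*f)
(34*39)*(n(-1, 6)*0) = (34*39)*((6 - 1 + 2*6)*0) = 1326*((6 - 1 + 12)*0) = 1326*(17*0) = 1326*0 = 0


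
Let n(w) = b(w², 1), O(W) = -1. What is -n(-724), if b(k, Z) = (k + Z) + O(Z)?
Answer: -524176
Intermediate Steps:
b(k, Z) = -1 + Z + k (b(k, Z) = (k + Z) - 1 = (Z + k) - 1 = -1 + Z + k)
n(w) = w² (n(w) = -1 + 1 + w² = w²)
-n(-724) = -1*(-724)² = -1*524176 = -524176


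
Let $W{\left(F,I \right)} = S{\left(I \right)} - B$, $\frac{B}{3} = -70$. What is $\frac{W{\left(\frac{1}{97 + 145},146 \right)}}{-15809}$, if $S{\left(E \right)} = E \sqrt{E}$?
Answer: $- \frac{210}{15809} - \frac{146 \sqrt{146}}{15809} \approx -0.12487$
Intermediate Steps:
$B = -210$ ($B = 3 \left(-70\right) = -210$)
$S{\left(E \right)} = E^{\frac{3}{2}}$
$W{\left(F,I \right)} = 210 + I^{\frac{3}{2}}$ ($W{\left(F,I \right)} = I^{\frac{3}{2}} - -210 = I^{\frac{3}{2}} + 210 = 210 + I^{\frac{3}{2}}$)
$\frac{W{\left(\frac{1}{97 + 145},146 \right)}}{-15809} = \frac{210 + 146^{\frac{3}{2}}}{-15809} = \left(210 + 146 \sqrt{146}\right) \left(- \frac{1}{15809}\right) = - \frac{210}{15809} - \frac{146 \sqrt{146}}{15809}$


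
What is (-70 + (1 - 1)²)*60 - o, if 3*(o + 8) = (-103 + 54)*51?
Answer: -3359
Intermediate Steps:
o = -841 (o = -8 + ((-103 + 54)*51)/3 = -8 + (-49*51)/3 = -8 + (⅓)*(-2499) = -8 - 833 = -841)
(-70 + (1 - 1)²)*60 - o = (-70 + (1 - 1)²)*60 - 1*(-841) = (-70 + 0²)*60 + 841 = (-70 + 0)*60 + 841 = -70*60 + 841 = -4200 + 841 = -3359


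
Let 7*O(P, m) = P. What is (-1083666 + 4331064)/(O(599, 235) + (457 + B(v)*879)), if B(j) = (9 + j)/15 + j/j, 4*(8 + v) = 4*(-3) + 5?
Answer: 151545240/64289 ≈ 2357.3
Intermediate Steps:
v = -39/4 (v = -8 + (4*(-3) + 5)/4 = -8 + (-12 + 5)/4 = -8 + (¼)*(-7) = -8 - 7/4 = -39/4 ≈ -9.7500)
B(j) = 8/5 + j/15 (B(j) = (9 + j)*(1/15) + 1 = (⅗ + j/15) + 1 = 8/5 + j/15)
O(P, m) = P/7
(-1083666 + 4331064)/(O(599, 235) + (457 + B(v)*879)) = (-1083666 + 4331064)/((⅐)*599 + (457 + (8/5 + (1/15)*(-39/4))*879)) = 3247398/(599/7 + (457 + (8/5 - 13/20)*879)) = 3247398/(599/7 + (457 + (19/20)*879)) = 3247398/(599/7 + (457 + 16701/20)) = 3247398/(599/7 + 25841/20) = 3247398/(192867/140) = 3247398*(140/192867) = 151545240/64289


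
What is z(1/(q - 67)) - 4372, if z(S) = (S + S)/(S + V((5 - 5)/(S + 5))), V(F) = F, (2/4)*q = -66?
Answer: -4370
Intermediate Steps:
q = -132 (q = 2*(-66) = -132)
z(S) = 2 (z(S) = (S + S)/(S + (5 - 5)/(S + 5)) = (2*S)/(S + 0/(5 + S)) = (2*S)/(S + 0) = (2*S)/S = 2)
z(1/(q - 67)) - 4372 = 2 - 4372 = -4370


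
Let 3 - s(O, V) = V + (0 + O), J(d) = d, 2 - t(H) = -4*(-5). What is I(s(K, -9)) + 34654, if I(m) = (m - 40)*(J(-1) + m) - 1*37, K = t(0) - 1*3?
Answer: 34393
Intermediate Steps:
t(H) = -18 (t(H) = 2 - (-4)*(-5) = 2 - 1*20 = 2 - 20 = -18)
K = -21 (K = -18 - 1*3 = -18 - 3 = -21)
s(O, V) = 3 - O - V (s(O, V) = 3 - (V + (0 + O)) = 3 - (V + O) = 3 - (O + V) = 3 + (-O - V) = 3 - O - V)
I(m) = -37 + (-1 + m)*(-40 + m) (I(m) = (m - 40)*(-1 + m) - 1*37 = (-40 + m)*(-1 + m) - 37 = (-1 + m)*(-40 + m) - 37 = -37 + (-1 + m)*(-40 + m))
I(s(K, -9)) + 34654 = (3 + (3 - 1*(-21) - 1*(-9))² - 41*(3 - 1*(-21) - 1*(-9))) + 34654 = (3 + (3 + 21 + 9)² - 41*(3 + 21 + 9)) + 34654 = (3 + 33² - 41*33) + 34654 = (3 + 1089 - 1353) + 34654 = -261 + 34654 = 34393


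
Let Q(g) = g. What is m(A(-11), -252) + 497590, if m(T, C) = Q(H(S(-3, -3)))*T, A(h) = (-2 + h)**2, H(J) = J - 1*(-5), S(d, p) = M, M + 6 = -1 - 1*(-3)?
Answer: 497759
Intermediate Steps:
M = -4 (M = -6 + (-1 - 1*(-3)) = -6 + (-1 + 3) = -6 + 2 = -4)
S(d, p) = -4
H(J) = 5 + J (H(J) = J + 5 = 5 + J)
m(T, C) = T (m(T, C) = (5 - 4)*T = 1*T = T)
m(A(-11), -252) + 497590 = (-2 - 11)**2 + 497590 = (-13)**2 + 497590 = 169 + 497590 = 497759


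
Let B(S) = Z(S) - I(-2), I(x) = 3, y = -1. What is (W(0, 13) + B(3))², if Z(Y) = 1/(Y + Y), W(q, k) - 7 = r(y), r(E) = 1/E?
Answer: 361/36 ≈ 10.028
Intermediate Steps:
r(E) = 1/E
W(q, k) = 6 (W(q, k) = 7 + 1/(-1) = 7 - 1 = 6)
Z(Y) = 1/(2*Y)
B(S) = -3 + 1/(2*S) (B(S) = 1/(2*S) - 1*3 = 1/(2*S) - 3 = -3 + 1/(2*S))
(W(0, 13) + B(3))² = (6 + (-3 + (½)/3))² = (6 + (-3 + (½)*(⅓)))² = (6 + (-3 + ⅙))² = (6 - 17/6)² = (19/6)² = 361/36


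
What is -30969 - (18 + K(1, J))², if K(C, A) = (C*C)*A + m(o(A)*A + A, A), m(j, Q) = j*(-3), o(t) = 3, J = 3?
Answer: -31194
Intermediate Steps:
m(j, Q) = -3*j
K(C, A) = -12*A + A*C² (K(C, A) = (C*C)*A - 3*(3*A + A) = C²*A - 12*A = A*C² - 12*A = -12*A + A*C²)
-30969 - (18 + K(1, J))² = -30969 - (18 + 3*(-12 + 1²))² = -30969 - (18 + 3*(-12 + 1))² = -30969 - (18 + 3*(-11))² = -30969 - (18 - 33)² = -30969 - 1*(-15)² = -30969 - 1*225 = -30969 - 225 = -31194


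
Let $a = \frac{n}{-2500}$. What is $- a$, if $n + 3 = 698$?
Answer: $\frac{139}{500} \approx 0.278$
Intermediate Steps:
$n = 695$ ($n = -3 + 698 = 695$)
$a = - \frac{139}{500}$ ($a = \frac{695}{-2500} = 695 \left(- \frac{1}{2500}\right) = - \frac{139}{500} \approx -0.278$)
$- a = \left(-1\right) \left(- \frac{139}{500}\right) = \frac{139}{500}$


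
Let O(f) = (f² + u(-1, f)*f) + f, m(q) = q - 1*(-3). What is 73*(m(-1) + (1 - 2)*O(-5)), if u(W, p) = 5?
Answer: 511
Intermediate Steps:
m(q) = 3 + q (m(q) = q + 3 = 3 + q)
O(f) = f² + 6*f (O(f) = (f² + 5*f) + f = f² + 6*f)
73*(m(-1) + (1 - 2)*O(-5)) = 73*((3 - 1) + (1 - 2)*(-5*(6 - 5))) = 73*(2 - (-5)) = 73*(2 - 1*(-5)) = 73*(2 + 5) = 73*7 = 511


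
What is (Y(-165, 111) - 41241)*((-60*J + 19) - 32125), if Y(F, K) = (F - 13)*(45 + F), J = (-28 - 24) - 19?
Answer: 553606326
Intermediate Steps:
J = -71 (J = -52 - 19 = -71)
Y(F, K) = (-13 + F)*(45 + F)
(Y(-165, 111) - 41241)*((-60*J + 19) - 32125) = ((-585 + (-165)² + 32*(-165)) - 41241)*((-60*(-71) + 19) - 32125) = ((-585 + 27225 - 5280) - 41241)*((4260 + 19) - 32125) = (21360 - 41241)*(4279 - 32125) = -19881*(-27846) = 553606326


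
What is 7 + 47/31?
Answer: 264/31 ≈ 8.5161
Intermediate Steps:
7 + 47/31 = 264/31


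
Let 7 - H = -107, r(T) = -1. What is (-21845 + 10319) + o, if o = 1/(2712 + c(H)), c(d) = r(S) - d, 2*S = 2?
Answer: -29933021/2597 ≈ -11526.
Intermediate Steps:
S = 1 (S = (1/2)*2 = 1)
H = 114 (H = 7 - 1*(-107) = 7 + 107 = 114)
c(d) = -1 - d
o = 1/2597 (o = 1/(2712 + (-1 - 1*114)) = 1/(2712 + (-1 - 114)) = 1/(2712 - 115) = 1/2597 ≈ 0.00038506)
(-21845 + 10319) + o = (-21845 + 10319) + 1/2597 = -11526 + 1/2597 = -29933021/2597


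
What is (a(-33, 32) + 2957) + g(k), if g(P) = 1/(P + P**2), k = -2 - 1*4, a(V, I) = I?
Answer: 89671/30 ≈ 2989.0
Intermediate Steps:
k = -6 (k = -2 - 4 = -6)
(a(-33, 32) + 2957) + g(k) = (32 + 2957) + 1/((-6)*(1 - 6)) = 2989 - 1/6/(-5) = 2989 - 1/6*(-1/5) = 2989 + 1/30 = 89671/30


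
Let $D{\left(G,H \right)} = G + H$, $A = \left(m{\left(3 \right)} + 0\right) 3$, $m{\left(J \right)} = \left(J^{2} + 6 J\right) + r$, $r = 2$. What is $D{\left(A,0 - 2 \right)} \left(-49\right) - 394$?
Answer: $-4559$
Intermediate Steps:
$m{\left(J \right)} = 2 + J^{2} + 6 J$ ($m{\left(J \right)} = \left(J^{2} + 6 J\right) + 2 = 2 + J^{2} + 6 J$)
$A = 87$ ($A = \left(\left(2 + 3^{2} + 6 \cdot 3\right) + 0\right) 3 = \left(\left(2 + 9 + 18\right) + 0\right) 3 = \left(29 + 0\right) 3 = 29 \cdot 3 = 87$)
$D{\left(A,0 - 2 \right)} \left(-49\right) - 394 = \left(87 + \left(0 - 2\right)\right) \left(-49\right) - 394 = \left(87 - 2\right) \left(-49\right) - 394 = 85 \left(-49\right) - 394 = -4165 - 394 = -4559$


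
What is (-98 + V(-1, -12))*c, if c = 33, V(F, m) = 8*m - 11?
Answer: -6765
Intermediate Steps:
V(F, m) = -11 + 8*m
(-98 + V(-1, -12))*c = (-98 + (-11 + 8*(-12)))*33 = (-98 + (-11 - 96))*33 = (-98 - 107)*33 = -205*33 = -6765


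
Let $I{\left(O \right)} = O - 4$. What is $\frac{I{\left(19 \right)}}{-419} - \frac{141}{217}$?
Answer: $- \frac{62334}{90923} \approx -0.68557$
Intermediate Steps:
$I{\left(O \right)} = -4 + O$ ($I{\left(O \right)} = O - 4 = -4 + O$)
$\frac{I{\left(19 \right)}}{-419} - \frac{141}{217} = \frac{-4 + 19}{-419} - \frac{141}{217} = 15 \left(- \frac{1}{419}\right) - \frac{141}{217} = - \frac{15}{419} - \frac{141}{217} = - \frac{62334}{90923}$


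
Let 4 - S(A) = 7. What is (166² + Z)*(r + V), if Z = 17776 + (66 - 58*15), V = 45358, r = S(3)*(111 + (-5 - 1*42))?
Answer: 2011151648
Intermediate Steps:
S(A) = -3 (S(A) = 4 - 1*7 = 4 - 7 = -3)
r = -192 (r = -3*(111 + (-5 - 1*42)) = -3*(111 + (-5 - 42)) = -3*(111 - 47) = -3*64 = -192)
Z = 16972 (Z = 17776 + (66 - 870) = 17776 - 804 = 16972)
(166² + Z)*(r + V) = (166² + 16972)*(-192 + 45358) = (27556 + 16972)*45166 = 44528*45166 = 2011151648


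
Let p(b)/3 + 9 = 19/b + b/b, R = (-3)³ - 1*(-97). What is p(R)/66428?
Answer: -1623/4649960 ≈ -0.00034904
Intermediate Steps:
R = 70 (R = -27 + 97 = 70)
p(b) = -24 + 57/b (p(b) = -27 + 3*(19/b + b/b) = -27 + 3*(19/b + 1) = -27 + 3*(1 + 19/b) = -27 + (3 + 57/b) = -24 + 57/b)
p(R)/66428 = (-24 + 57/70)/66428 = (-24 + 57*(1/70))*(1/66428) = (-24 + 57/70)*(1/66428) = -1623/70*1/66428 = -1623/4649960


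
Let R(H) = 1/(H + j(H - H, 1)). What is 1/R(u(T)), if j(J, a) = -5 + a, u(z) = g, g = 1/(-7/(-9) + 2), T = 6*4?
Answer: -91/25 ≈ -3.6400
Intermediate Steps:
T = 24
g = 9/25 (g = 1/(-7*(-⅑) + 2) = 1/(7/9 + 2) = 1/(25/9) = 9/25 ≈ 0.36000)
u(z) = 9/25
R(H) = 1/(-4 + H) (R(H) = 1/(H + (-5 + 1)) = 1/(H - 4) = 1/(-4 + H))
1/R(u(T)) = 1/(1/(-4 + 9/25)) = 1/(1/(-91/25)) = 1/(-25/91) = -91/25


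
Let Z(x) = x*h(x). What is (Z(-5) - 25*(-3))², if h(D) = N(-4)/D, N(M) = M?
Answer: 5041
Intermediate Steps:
h(D) = -4/D
Z(x) = -4 (Z(x) = x*(-4/x) = -4)
(Z(-5) - 25*(-3))² = (-4 - 25*(-3))² = (-4 + 75)² = 71² = 5041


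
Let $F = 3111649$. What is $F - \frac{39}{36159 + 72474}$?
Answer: $\frac{112675921926}{36211} \approx 3.1116 \cdot 10^{6}$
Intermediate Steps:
$F - \frac{39}{36159 + 72474} = 3111649 - \frac{39}{36159 + 72474} = 3111649 - \frac{39}{108633} = 3111649 - 39 \cdot \frac{1}{108633} = 3111649 - \frac{13}{36211} = \frac{112675921926}{36211}$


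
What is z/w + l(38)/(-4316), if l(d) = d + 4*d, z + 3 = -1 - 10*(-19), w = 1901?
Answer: 220793/4102358 ≈ 0.053821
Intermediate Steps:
z = 186 (z = -3 + (-1 - 10*(-19)) = -3 + (-1 + 190) = -3 + 189 = 186)
l(d) = 5*d
z/w + l(38)/(-4316) = 186/1901 + (5*38)/(-4316) = 186*(1/1901) + 190*(-1/4316) = 186/1901 - 95/2158 = 220793/4102358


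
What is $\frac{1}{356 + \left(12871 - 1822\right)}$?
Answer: $\frac{1}{11405} \approx 8.7681 \cdot 10^{-5}$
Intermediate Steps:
$\frac{1}{356 + \left(12871 - 1822\right)} = \frac{1}{356 + 11049} = \frac{1}{11405}$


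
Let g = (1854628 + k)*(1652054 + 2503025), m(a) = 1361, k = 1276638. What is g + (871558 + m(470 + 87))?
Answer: 13010658472933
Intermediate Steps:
g = 13010657600014 (g = (1854628 + 1276638)*(1652054 + 2503025) = 3131266*4155079 = 13010657600014)
g + (871558 + m(470 + 87)) = 13010657600014 + (871558 + 1361) = 13010657600014 + 872919 = 13010658472933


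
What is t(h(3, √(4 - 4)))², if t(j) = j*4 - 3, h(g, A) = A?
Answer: 9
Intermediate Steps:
t(j) = -3 + 4*j (t(j) = 4*j - 3 = -3 + 4*j)
t(h(3, √(4 - 4)))² = (-3 + 4*√(4 - 4))² = (-3 + 4*√0)² = (-3 + 4*0)² = (-3 + 0)² = (-3)² = 9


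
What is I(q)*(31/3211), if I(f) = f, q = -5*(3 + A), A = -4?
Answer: 155/3211 ≈ 0.048272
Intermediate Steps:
q = 5 (q = -5*(3 - 4) = -5*(-1) = 5)
I(q)*(31/3211) = 5*(31/3211) = 155/3211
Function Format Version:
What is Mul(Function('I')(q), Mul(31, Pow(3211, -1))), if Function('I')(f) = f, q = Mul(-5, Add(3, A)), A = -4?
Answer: Rational(155, 3211) ≈ 0.048272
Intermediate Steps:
q = 5 (q = Mul(-5, Add(3, -4)) = Mul(-5, -1) = 5)
Mul(Function('I')(q), Mul(31, Pow(3211, -1))) = Mul(5, Mul(31, Pow(3211, -1))) = Mul(5, Mul(31, Rational(1, 3211))) = Mul(5, Rational(31, 3211)) = Rational(155, 3211)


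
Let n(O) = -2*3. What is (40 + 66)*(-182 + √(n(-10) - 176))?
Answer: -19292 + 106*I*√182 ≈ -19292.0 + 1430.0*I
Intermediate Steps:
n(O) = -6
(40 + 66)*(-182 + √(n(-10) - 176)) = (40 + 66)*(-182 + √(-6 - 176)) = 106*(-182 + √(-182)) = 106*(-182 + I*√182) = -19292 + 106*I*√182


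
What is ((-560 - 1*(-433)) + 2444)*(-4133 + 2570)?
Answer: -3621471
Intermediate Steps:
((-560 - 1*(-433)) + 2444)*(-4133 + 2570) = ((-560 + 433) + 2444)*(-1563) = (-127 + 2444)*(-1563) = 2317*(-1563) = -3621471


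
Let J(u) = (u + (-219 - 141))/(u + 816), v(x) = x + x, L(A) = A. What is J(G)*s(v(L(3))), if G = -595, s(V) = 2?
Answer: -1910/221 ≈ -8.6425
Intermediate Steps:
v(x) = 2*x
J(u) = (-360 + u)/(816 + u) (J(u) = (u - 360)/(816 + u) = (-360 + u)/(816 + u))
J(G)*s(v(L(3))) = ((-360 - 595)/(816 - 595))*2 = (-955/221)*2 = ((1/221)*(-955))*2 = -955/221*2 = -1910/221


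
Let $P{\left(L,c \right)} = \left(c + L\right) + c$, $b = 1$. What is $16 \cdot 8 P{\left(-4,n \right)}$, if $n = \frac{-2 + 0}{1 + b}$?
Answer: $-768$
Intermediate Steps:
$n = -1$ ($n = \frac{-2 + 0}{1 + 1} = - \frac{2}{2} = \left(-2\right) \frac{1}{2} = -1$)
$P{\left(L,c \right)} = L + 2 c$ ($P{\left(L,c \right)} = \left(L + c\right) + c = L + 2 c$)
$16 \cdot 8 P{\left(-4,n \right)} = 16 \cdot 8 \left(-4 + 2 \left(-1\right)\right) = 128 \left(-4 - 2\right) = 128 \left(-6\right) = -768$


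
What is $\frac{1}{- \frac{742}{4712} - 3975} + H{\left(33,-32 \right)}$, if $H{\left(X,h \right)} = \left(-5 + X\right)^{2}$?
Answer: $\frac{7342526908}{9365471} \approx 784.0$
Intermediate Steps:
$\frac{1}{- \frac{742}{4712} - 3975} + H{\left(33,-32 \right)} = \frac{1}{- \frac{742}{4712} - 3975} + \left(-5 + 33\right)^{2} = \frac{1}{\left(-742\right) \frac{1}{4712} - 3975} + 28^{2} = \frac{1}{- \frac{371}{2356} - 3975} + 784 = \frac{1}{- \frac{9365471}{2356}} + 784 = - \frac{2356}{9365471} + 784 = \frac{7342526908}{9365471}$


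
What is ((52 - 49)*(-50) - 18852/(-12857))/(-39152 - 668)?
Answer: 954849/255982870 ≈ 0.0037301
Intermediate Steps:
((52 - 49)*(-50) - 18852/(-12857))/(-39152 - 668) = (3*(-50) - 18852*(-1/12857))/(-39820) = (-150 + 18852/12857)*(-1/39820) = -1909698/12857*(-1/39820) = 954849/255982870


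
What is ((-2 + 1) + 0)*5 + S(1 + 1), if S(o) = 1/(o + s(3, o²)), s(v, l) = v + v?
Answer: -39/8 ≈ -4.8750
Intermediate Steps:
s(v, l) = 2*v
S(o) = 1/(6 + o) (S(o) = 1/(o + 2*3) = 1/(o + 6) = 1/(6 + o))
((-2 + 1) + 0)*5 + S(1 + 1) = ((-2 + 1) + 0)*5 + 1/(6 + (1 + 1)) = (-1 + 0)*5 + 1/(6 + 2) = -1*5 + 1/8 = -5 + ⅛ = -39/8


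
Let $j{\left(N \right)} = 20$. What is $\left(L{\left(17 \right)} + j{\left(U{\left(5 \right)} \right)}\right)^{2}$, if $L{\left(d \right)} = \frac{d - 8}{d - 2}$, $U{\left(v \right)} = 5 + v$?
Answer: $\frac{10609}{25} \approx 424.36$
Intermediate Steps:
$L{\left(d \right)} = \frac{-8 + d}{-2 + d}$
$\left(L{\left(17 \right)} + j{\left(U{\left(5 \right)} \right)}\right)^{2} = \left(\frac{-8 + 17}{-2 + 17} + 20\right)^{2} = \left(\frac{1}{15} \cdot 9 + 20\right)^{2} = \left(\frac{3}{5} + 20\right)^{2} = \left(\frac{103}{5}\right)^{2} = \frac{10609}{25}$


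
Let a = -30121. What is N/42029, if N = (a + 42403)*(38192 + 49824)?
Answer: 1081012512/42029 ≈ 25721.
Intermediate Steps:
N = 1081012512 (N = (-30121 + 42403)*(38192 + 49824) = 12282*88016 = 1081012512)
N/42029 = 1081012512/42029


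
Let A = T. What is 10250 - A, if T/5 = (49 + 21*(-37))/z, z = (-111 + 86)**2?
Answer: 1281978/125 ≈ 10256.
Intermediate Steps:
z = 625 (z = (-25)**2 = 625)
T = -728/125 (T = 5*((49 + 21*(-37))/625) = 5*((49 - 777)*(1/625)) = 5*(-728*1/625) = 5*(-728/625) = -728/125 ≈ -5.8240)
A = -728/125 ≈ -5.8240
10250 - A = 10250 - 1*(-728/125) = 10250 + 728/125 = 1281978/125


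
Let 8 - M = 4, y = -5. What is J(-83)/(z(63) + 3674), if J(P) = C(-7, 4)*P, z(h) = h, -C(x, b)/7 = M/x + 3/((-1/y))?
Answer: 83/37 ≈ 2.2432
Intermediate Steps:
M = 4 (M = 8 - 1*4 = 8 - 4 = 4)
C(x, b) = -105 - 28/x (C(x, b) = -7*(4/x + 3/((-1/(-5)))) = -7*(4/x + 3/((-1*(-⅕)))) = -7*(4/x + 3/(⅕)) = -7*(4/x + 3*5) = -7*(4/x + 15) = -7*(15 + 4/x) = -105 - 28/x)
J(P) = -101*P (J(P) = (-105 - 28/(-7))*P = (-105 - 28*(-⅐))*P = (-105 + 4)*P = -101*P)
J(-83)/(z(63) + 3674) = (-101*(-83))/(63 + 3674) = 8383/3737 = 8383*(1/3737) = 83/37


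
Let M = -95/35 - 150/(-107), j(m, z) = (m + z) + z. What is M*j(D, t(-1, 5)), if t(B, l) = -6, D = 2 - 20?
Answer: 29490/749 ≈ 39.372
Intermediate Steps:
D = -18
j(m, z) = m + 2*z
M = -983/749 (M = -95*1/35 - 150*(-1/107) = -19/7 + 150/107 = -983/749 ≈ -1.3124)
M*j(D, t(-1, 5)) = -983*(-18 + 2*(-6))/749 = -983*(-18 - 12)/749 = -983/749*(-30) = 29490/749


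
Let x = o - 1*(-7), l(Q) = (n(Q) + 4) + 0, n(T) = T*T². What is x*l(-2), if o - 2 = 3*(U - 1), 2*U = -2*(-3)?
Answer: -60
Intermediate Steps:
n(T) = T³
U = 3 (U = (-2*(-3))/2 = (½)*6 = 3)
l(Q) = 4 + Q³ (l(Q) = (Q³ + 4) + 0 = (4 + Q³) + 0 = 4 + Q³)
o = 8 (o = 2 + 3*(3 - 1) = 2 + 3*2 = 2 + 6 = 8)
x = 15 (x = 8 - 1*(-7) = 8 + 7 = 15)
x*l(-2) = 15*(4 + (-2)³) = 15*(4 - 8) = 15*(-4) = -60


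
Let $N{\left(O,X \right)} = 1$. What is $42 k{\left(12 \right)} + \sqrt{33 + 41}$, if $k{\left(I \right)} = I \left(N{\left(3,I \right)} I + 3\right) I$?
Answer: $90720 + \sqrt{74} \approx 90729.0$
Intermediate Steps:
$k{\left(I \right)} = I^{2} \left(3 + I\right)$ ($k{\left(I \right)} = I \left(1 I + 3\right) I = I \left(I + 3\right) I = I \left(3 + I\right) I = I^{2} \left(3 + I\right)$)
$42 k{\left(12 \right)} + \sqrt{33 + 41} = 42 \cdot 12^{2} \left(3 + 12\right) + \sqrt{33 + 41} = 42 \cdot 144 \cdot 15 + \sqrt{74} = 42 \cdot 2160 + \sqrt{74} = 90720 + \sqrt{74}$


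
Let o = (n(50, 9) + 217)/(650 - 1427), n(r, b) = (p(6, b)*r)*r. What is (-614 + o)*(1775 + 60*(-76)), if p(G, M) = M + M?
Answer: 1454591575/777 ≈ 1.8721e+6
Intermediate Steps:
p(G, M) = 2*M
n(r, b) = 2*b*r² (n(r, b) = ((2*b)*r)*r = (2*b*r)*r = 2*b*r²)
o = -45217/777 (o = (2*9*50² + 217)/(650 - 1427) = (2*9*2500 + 217)/(-777) = (45000 + 217)*(-1/777) = 45217*(-1/777) = -45217/777 ≈ -58.194)
(-614 + o)*(1775 + 60*(-76)) = (-614 - 45217/777)*(1775 + 60*(-76)) = -522295*(1775 - 4560)/777 = -522295/777*(-2785) = 1454591575/777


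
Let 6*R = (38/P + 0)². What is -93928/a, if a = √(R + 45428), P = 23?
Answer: -1080172*√216284874/36047479 ≈ -440.69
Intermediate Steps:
R = 722/1587 (R = (38/23 + 0)²/6 = (38/23)²/6 = (⅙)*(1444/529) = 722/1587 ≈ 0.45495)
a = √216284874/69 (a = √(722/1587 + 45428) = √(72094958/1587) = √216284874/69 ≈ 213.14)
-93928/a = -93928*23*√216284874/72094958 = -1080172*√216284874/36047479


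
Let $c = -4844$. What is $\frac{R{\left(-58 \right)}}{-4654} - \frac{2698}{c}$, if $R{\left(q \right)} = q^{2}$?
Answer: $- \frac{934681}{5635994} \approx -0.16584$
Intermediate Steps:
$\frac{R{\left(-58 \right)}}{-4654} - \frac{2698}{c} = \frac{\left(-58\right)^{2}}{-4654} - \frac{2698}{-4844} = 3364 \left(- \frac{1}{4654}\right) - - \frac{1349}{2422} = - \frac{1682}{2327} + \frac{1349}{2422} = - \frac{934681}{5635994}$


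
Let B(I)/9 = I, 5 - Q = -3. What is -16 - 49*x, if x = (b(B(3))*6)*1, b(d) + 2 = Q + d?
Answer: -9718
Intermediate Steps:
Q = 8 (Q = 5 - 1*(-3) = 5 + 3 = 8)
B(I) = 9*I
b(d) = 6 + d (b(d) = -2 + (8 + d) = 6 + d)
x = 198 (x = ((6 + 9*3)*6)*1 = ((6 + 27)*6)*1 = (33*6)*1 = 198*1 = 198)
-16 - 49*x = -16 - 49*198 = -16 - 9702 = -9718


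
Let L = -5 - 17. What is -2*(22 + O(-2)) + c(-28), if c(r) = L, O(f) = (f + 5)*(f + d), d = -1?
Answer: -48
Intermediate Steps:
O(f) = (-1 + f)*(5 + f) (O(f) = (f + 5)*(f - 1) = (5 + f)*(-1 + f) = (-1 + f)*(5 + f))
L = -22
c(r) = -22
-2*(22 + O(-2)) + c(-28) = -2*(22 + (-5 + (-2)**2 + 4*(-2))) - 22 = -2*(22 + (-5 + 4 - 8)) - 22 = -2*(22 - 9) - 22 = -2*13 - 22 = -26 - 22 = -48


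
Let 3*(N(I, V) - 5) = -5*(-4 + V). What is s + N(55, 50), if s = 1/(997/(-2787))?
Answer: -222716/2991 ≈ -74.462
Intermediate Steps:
N(I, V) = 35/3 - 5*V/3 (N(I, V) = 5 + (-5*(-4 + V))/3 = 5 + (20 - 5*V)/3 = 5 + (20/3 - 5*V/3) = 35/3 - 5*V/3)
s = -2787/997 (s = 1/(997*(-1/2787)) = 1/(-997/2787) = -2787/997 ≈ -2.7954)
s + N(55, 50) = -2787/997 + (35/3 - 5/3*50) = -2787/997 + (35/3 - 250/3) = -2787/997 - 215/3 = -222716/2991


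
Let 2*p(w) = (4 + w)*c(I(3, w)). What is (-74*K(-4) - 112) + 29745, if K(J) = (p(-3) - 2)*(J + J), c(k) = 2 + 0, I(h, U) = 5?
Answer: 29041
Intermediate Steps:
c(k) = 2
p(w) = 4 + w (p(w) = ((4 + w)*2)/2 = (8 + 2*w)/2 = 4 + w)
K(J) = -2*J (K(J) = ((4 - 3) - 2)*(J + J) = (1 - 2)*(2*J) = -2*J)
(-74*K(-4) - 112) + 29745 = (-(-148)*(-4) - 112) + 29745 = (-74*8 - 112) + 29745 = (-592 - 112) + 29745 = -704 + 29745 = 29041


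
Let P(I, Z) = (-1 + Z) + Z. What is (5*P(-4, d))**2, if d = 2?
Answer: 225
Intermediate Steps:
P(I, Z) = -1 + 2*Z
(5*P(-4, d))**2 = (5*(-1 + 2*2))**2 = (5*(-1 + 4))**2 = (5*3)**2 = 15**2 = 225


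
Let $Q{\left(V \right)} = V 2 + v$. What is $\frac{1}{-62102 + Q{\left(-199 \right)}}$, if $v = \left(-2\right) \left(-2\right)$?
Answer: $- \frac{1}{62496} \approx -1.6001 \cdot 10^{-5}$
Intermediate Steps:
$v = 4$
$Q{\left(V \right)} = 4 + 2 V$ ($Q{\left(V \right)} = V 2 + 4 = 2 V + 4 = 4 + 2 V$)
$\frac{1}{-62102 + Q{\left(-199 \right)}} = \frac{1}{-62102 + \left(4 + 2 \left(-199\right)\right)} = \frac{1}{-62102 + \left(4 - 398\right)} = \frac{1}{-62102 - 394} = \frac{1}{-62496} = - \frac{1}{62496}$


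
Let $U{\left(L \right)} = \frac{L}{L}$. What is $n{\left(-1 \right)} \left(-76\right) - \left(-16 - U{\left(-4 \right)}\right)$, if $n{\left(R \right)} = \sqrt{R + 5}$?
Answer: $-135$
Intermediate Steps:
$U{\left(L \right)} = 1$
$n{\left(R \right)} = \sqrt{5 + R}$
$n{\left(-1 \right)} \left(-76\right) - \left(-16 - U{\left(-4 \right)}\right) = \sqrt{5 - 1} \left(-76\right) + \left(\left(37 + 1\right) - 21\right) = \sqrt{4} \left(-76\right) + \left(38 - 21\right) = 2 \left(-76\right) + 17 = -152 + 17 = -135$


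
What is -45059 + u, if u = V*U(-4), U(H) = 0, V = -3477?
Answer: -45059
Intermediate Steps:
u = 0 (u = -3477*0 = 0)
-45059 + u = -45059 + 0 = -45059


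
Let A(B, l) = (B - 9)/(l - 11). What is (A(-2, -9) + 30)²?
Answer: 373321/400 ≈ 933.30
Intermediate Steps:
A(B, l) = (-9 + B)/(-11 + l)
(A(-2, -9) + 30)² = ((-9 - 2)/(-11 - 9) + 30)² = (-11/(-20) + 30)² = (-1/20*(-11) + 30)² = (11/20 + 30)² = (611/20)² = 373321/400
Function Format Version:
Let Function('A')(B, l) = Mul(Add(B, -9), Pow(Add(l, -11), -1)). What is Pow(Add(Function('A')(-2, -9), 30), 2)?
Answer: Rational(373321, 400) ≈ 933.30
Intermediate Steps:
Function('A')(B, l) = Mul(Pow(Add(-11, l), -1), Add(-9, B)) (Function('A')(B, l) = Mul(Add(-9, B), Pow(Add(-11, l), -1)) = Mul(Pow(Add(-11, l), -1), Add(-9, B)))
Pow(Add(Function('A')(-2, -9), 30), 2) = Pow(Add(Mul(Pow(Add(-11, -9), -1), Add(-9, -2)), 30), 2) = Pow(Add(Mul(Pow(-20, -1), -11), 30), 2) = Pow(Add(Mul(Rational(-1, 20), -11), 30), 2) = Pow(Add(Rational(11, 20), 30), 2) = Pow(Rational(611, 20), 2) = Rational(373321, 400)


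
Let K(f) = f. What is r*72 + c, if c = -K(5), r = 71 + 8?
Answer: 5683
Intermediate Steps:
r = 79
c = -5 (c = -1*5 = -5)
r*72 + c = 79*72 - 5 = 5688 - 5 = 5683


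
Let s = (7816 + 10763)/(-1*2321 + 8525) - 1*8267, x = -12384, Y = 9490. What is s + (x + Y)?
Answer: -2097705/188 ≈ -11158.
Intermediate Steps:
s = -1553633/188 (s = 18579/(-2321 + 8525) - 8267 = 18579/6204 - 8267 = 18579*(1/6204) - 8267 = 563/188 - 8267 = -1553633/188 ≈ -8264.0)
s + (x + Y) = -1553633/188 + (-12384 + 9490) = -1553633/188 - 2894 = -2097705/188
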